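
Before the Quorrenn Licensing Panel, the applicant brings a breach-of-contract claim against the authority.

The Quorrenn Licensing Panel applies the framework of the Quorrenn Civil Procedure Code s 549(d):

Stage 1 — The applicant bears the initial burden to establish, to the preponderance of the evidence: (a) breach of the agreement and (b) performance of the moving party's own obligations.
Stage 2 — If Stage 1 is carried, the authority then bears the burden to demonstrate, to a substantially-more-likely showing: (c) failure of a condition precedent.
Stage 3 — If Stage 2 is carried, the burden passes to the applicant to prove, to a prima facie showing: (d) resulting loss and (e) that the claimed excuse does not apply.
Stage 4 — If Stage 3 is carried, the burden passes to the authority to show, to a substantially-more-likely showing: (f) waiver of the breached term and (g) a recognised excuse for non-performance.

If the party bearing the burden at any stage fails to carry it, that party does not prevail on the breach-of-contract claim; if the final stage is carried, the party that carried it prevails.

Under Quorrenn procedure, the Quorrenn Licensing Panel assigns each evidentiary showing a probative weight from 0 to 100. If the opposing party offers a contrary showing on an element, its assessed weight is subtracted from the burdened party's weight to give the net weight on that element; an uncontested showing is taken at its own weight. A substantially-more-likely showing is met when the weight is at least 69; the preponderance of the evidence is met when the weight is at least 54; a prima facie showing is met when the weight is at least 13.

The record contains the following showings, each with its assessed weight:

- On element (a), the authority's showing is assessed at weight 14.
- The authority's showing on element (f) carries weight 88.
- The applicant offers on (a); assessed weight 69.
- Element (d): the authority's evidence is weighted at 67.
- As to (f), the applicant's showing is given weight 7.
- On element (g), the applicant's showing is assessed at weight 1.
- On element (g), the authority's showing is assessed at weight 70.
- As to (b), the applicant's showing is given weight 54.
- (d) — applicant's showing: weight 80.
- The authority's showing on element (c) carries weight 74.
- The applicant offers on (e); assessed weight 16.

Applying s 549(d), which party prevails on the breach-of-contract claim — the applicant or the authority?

Stage 1 (applicant, the preponderance of the evidence, weight is at least 54): (a) net 69−14=55 ≥ 54 — meets; (b) 54 ≥ 54 — meets.
  The applicant carries Stage 1; the authority now bears the burden.
Stage 2 (authority, a substantially-more-likely showing, weight is at least 69): (c) 74 ≥ 69 — meets.
  All elements met. The burden passes to the applicant.
Stage 3 (applicant, a prima facie showing, weight is at least 13): (d) net 80−67=13 ≥ 13 — meets; (e) 16 ≥ 13 — meets.
  Stage 3 is satisfied; the onus moves to the authority.
Stage 4 (authority, a substantially-more-likely showing, weight is at least 69): (f) net 88−7=81 ≥ 69 — meets; (g) net 70−1=69 ≥ 69 — meets.
  All elements met at the final stage.
With every stage satisfied, the authority prevails.

authority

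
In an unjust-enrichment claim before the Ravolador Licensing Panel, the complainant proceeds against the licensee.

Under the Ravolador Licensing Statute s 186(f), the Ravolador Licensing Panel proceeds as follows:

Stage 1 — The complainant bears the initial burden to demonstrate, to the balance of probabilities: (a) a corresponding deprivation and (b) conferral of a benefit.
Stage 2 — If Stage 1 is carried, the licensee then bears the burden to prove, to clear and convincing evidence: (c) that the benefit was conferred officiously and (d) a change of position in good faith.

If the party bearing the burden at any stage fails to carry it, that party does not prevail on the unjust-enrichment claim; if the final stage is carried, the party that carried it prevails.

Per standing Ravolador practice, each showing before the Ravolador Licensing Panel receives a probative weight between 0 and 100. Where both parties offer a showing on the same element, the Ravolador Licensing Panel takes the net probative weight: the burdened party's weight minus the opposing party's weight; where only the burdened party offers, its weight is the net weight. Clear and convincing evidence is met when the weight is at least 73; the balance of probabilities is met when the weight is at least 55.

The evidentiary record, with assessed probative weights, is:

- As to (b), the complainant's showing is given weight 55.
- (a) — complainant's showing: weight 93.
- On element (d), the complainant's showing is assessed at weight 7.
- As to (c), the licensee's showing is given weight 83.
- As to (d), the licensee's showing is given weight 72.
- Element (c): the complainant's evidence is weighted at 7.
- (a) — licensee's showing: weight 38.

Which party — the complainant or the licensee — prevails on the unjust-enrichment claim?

complainant

Stage 1 — burden on complainant; standard: the balance of probabilities (weight is at least 55).
    (a): 93 − 38 = 55 ≥ 55 [met]
    (b): 55 ≥ 55 [met]
  Stage 1 is satisfied; the onus moves to the licensee.
Stage 2 — burden on licensee; standard: clear and convincing evidence (weight is at least 73).
    (c): 83 − 7 = 76 ≥ 73 [met]
    (d): 72 − 7 = 65 < 73 [not met]
  Not every element is met, so the licensee fails to carry Stage 2.
So the complainant prevails.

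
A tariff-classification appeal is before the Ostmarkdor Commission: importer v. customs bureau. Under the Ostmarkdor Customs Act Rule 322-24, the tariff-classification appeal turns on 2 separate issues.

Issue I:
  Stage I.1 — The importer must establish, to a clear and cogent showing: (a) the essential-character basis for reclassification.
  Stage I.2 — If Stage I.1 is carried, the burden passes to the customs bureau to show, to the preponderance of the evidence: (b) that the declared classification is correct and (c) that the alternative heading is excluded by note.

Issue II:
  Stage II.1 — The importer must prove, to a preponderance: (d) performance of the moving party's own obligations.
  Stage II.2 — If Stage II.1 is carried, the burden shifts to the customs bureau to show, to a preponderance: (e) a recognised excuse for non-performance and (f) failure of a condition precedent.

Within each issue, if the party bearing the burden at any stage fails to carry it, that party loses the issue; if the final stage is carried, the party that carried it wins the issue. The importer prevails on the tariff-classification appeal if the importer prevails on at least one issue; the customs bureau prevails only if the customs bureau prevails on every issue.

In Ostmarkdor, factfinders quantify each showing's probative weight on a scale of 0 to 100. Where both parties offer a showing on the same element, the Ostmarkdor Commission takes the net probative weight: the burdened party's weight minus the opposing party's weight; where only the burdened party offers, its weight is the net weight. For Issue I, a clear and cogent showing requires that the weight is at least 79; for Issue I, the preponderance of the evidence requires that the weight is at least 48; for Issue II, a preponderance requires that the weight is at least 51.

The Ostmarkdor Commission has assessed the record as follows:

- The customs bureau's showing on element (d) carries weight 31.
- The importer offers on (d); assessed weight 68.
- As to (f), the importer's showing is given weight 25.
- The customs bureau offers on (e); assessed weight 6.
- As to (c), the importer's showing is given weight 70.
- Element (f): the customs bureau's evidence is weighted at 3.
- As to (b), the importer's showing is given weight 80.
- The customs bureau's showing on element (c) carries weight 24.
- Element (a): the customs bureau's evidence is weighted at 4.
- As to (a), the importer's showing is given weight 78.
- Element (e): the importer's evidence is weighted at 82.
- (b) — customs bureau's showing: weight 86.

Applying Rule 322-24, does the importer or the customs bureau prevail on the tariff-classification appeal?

customs bureau

— Issue I —
Stage I.1 (importer, a clear and cogent showing, weight is at least 79): (a) net 78−4=74 < 79 — fails.
  Not every element is met, so the importer fails to carry Stage I.1.
The customs bureau prevails on this issue.
— Issue II —
At Stage II.1 the importer must meet a preponderance (weight is at least 51): on (d) the weight is 68 less the opposing 31 gives net 37, which does not reach 51, so (d) does not meet the standard.
  Stage II.1 not carried; the importer fails its burden.
So the customs bureau prevails on this issue.
Per-issue: Issue I → customs bureau; Issue II → customs bureau. The importer must prevail on at least one issue; overall, the customs bureau prevails.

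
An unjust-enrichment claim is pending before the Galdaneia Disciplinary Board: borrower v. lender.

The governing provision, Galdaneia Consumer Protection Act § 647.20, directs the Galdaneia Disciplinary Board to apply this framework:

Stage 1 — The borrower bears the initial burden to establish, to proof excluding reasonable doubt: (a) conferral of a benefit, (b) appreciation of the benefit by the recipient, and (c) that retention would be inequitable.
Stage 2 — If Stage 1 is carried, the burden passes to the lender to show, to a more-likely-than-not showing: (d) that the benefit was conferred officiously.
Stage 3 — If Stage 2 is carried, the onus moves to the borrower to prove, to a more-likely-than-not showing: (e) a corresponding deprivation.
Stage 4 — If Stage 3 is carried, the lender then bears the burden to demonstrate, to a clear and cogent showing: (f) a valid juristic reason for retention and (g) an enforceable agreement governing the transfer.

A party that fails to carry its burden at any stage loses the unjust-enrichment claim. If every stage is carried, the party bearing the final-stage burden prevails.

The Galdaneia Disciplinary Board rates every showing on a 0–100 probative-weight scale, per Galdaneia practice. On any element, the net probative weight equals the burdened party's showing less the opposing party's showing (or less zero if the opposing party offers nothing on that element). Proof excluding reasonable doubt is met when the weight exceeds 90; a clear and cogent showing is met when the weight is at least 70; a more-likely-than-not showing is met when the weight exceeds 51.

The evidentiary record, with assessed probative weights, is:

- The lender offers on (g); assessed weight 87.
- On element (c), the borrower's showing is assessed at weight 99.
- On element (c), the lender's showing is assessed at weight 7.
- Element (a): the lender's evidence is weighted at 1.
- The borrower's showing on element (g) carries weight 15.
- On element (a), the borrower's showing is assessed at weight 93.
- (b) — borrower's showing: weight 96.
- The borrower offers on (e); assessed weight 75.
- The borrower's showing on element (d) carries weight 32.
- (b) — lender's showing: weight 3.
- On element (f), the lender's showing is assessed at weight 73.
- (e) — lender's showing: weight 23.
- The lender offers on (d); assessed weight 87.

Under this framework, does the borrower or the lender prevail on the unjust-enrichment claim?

Stage 1 (borrower, proof excluding reasonable doubt, weight exceeds 90): (a) net 93−1=92 > 90 — meets; (b) net 96−3=93 > 90 — meets; (c) net 99−7=92 > 90 — meets.
  Stage 1 carried; the burden shifts to the lender.
Stage 2 (lender, a more-likely-than-not showing, weight exceeds 51): (d) net 87−32=55 > 51 — meets.
  The lender carries Stage 2; the borrower now bears the burden.
Stage 3 (borrower, a more-likely-than-not showing, weight exceeds 51): (e) net 75−23=52 > 51 — meets.
  All elements met. The burden passes to the lender.
Stage 4 (lender, a clear and cogent showing, weight is at least 70): (f) 73 ≥ 70 — meets; (g) net 87−15=72 ≥ 70 — meets.
  Stage 4 carried; the final stage is satisfied.
With every stage satisfied, the lender prevails.

lender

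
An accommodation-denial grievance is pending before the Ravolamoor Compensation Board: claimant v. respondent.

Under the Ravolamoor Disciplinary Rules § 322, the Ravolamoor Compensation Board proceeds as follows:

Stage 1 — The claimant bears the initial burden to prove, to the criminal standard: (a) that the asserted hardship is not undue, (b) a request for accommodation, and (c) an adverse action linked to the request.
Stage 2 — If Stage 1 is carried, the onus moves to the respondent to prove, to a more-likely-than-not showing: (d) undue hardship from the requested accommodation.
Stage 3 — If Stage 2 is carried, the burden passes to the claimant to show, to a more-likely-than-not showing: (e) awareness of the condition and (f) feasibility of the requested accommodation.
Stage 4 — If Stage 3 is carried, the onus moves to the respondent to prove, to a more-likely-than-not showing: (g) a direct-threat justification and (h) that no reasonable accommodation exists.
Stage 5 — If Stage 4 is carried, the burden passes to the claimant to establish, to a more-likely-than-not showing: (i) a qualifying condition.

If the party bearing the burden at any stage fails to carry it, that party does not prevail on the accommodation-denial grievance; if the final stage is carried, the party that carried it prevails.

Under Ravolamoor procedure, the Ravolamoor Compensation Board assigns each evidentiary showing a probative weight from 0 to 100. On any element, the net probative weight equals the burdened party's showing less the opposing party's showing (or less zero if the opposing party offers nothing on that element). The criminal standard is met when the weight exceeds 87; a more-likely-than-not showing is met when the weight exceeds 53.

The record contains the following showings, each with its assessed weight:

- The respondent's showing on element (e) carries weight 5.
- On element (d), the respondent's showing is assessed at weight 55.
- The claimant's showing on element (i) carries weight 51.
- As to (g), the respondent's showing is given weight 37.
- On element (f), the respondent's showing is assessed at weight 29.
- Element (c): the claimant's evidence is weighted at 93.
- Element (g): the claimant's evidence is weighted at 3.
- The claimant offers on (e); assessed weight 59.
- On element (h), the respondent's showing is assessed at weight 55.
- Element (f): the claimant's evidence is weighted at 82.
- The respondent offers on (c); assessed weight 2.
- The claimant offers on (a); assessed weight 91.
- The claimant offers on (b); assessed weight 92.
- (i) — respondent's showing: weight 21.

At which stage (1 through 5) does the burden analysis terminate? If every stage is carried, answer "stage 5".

At Stage 1 the claimant must meet the criminal standard (weight exceeds 87): on (a) the weight is 91, > 87, so (a) meets the standard; on (b) the weight is 92, which does exceed 87, so (b) meets the standard; on (c) the weight is 93 less the opposing 2 gives net 91, which does exceed 87, so (c) meets the standard.
  Stage 1 carried; the burden shifts to the respondent.
At Stage 2 the respondent must meet a more-likely-than-not showing (weight exceeds 53): on (d) the weight is 55, which does exceed 53, so (d) meets the standard.
  Stage 2 is satisfied; the onus moves to the claimant.
At Stage 3 the claimant must meet a more-likely-than-not showing (weight exceeds 53): on (e) the weight is 59 less the opposing 5 gives net 54, > 53, so (e) meets the standard; on (f) the weight is 82 less the opposing 29 gives net 53, ≤ 53, so (f) does not meet the standard.
  Stage 3 not carried; the claimant fails its burden.
So the respondent prevails.

stage 3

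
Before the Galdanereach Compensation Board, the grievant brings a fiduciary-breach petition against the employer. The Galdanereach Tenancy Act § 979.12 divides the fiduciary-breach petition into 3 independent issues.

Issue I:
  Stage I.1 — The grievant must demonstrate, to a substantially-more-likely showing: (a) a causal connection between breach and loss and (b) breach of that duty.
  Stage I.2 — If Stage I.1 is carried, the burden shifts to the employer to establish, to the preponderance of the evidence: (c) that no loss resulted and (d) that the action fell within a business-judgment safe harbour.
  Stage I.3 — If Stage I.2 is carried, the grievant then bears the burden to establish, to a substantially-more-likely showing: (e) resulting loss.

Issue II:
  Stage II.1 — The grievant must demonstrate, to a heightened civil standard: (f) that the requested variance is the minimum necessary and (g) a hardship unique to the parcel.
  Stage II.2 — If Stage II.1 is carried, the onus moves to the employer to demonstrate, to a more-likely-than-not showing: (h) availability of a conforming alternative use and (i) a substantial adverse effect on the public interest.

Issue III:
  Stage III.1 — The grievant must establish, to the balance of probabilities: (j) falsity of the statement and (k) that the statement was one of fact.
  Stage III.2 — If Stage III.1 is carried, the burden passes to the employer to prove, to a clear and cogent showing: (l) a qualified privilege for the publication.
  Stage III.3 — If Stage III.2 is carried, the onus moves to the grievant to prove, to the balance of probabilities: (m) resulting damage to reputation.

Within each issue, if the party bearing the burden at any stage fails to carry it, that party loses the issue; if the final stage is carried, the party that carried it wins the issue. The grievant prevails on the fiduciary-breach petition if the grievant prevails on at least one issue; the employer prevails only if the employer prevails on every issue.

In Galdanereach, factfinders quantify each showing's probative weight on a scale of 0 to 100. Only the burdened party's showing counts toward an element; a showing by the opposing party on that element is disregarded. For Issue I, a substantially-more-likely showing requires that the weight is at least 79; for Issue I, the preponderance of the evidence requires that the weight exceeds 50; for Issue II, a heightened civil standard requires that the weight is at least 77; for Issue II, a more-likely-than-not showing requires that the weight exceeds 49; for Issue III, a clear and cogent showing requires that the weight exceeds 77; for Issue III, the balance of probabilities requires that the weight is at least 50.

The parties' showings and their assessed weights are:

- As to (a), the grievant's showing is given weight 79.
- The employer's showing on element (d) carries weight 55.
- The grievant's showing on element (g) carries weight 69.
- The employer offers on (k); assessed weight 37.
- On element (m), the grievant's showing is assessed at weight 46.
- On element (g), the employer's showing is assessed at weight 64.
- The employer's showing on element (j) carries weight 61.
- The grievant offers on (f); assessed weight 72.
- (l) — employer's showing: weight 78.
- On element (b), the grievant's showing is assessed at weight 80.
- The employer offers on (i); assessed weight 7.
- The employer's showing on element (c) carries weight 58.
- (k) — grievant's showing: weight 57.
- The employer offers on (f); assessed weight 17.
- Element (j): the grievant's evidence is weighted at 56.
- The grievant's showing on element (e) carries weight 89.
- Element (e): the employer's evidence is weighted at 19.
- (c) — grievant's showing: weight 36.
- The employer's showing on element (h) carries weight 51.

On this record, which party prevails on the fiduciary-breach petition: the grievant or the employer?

grievant

— Issue I —
At Stage I.1 the grievant must meet a substantially-more-likely showing (weight is at least 79): on (a) the weight is 79, which does reach 79, so (a) meets the standard; on (b) the weight is 80, ≥ 79, so (b) meets the standard.
  Stage I.1 is satisfied; the onus moves to the employer.
At Stage I.2 the employer must meet the preponderance of the evidence (weight exceeds 50): on (c) the weight is 58 (the grievant's 36 is given no effect), > 50, so (c) meets the standard; on (d) the weight is 55, > 50, so (d) meets the standard.
  Stage I.2 is satisfied; the onus moves to the grievant.
At Stage I.3 the grievant must meet a substantially-more-likely showing (weight is at least 79): on (e) the weight is 89 (the employer's 19 is given no effect), ≥ 79, so (e) meets the standard.
  All elements met at the final stage.
With every stage satisfied, the grievant prevails on this issue.
— Issue II —
At Stage II.1 the grievant must meet a heightened civil standard (weight is at least 77): on (f) the weight is 72 (the employer's 17 is given no effect), which does not reach 77, so (f) does not meet the standard; on (g) the weight is 69 (the employer's 64 is given no effect), which does not reach 77, so (g) does not meet the standard.
  Stage II.1 not carried; the grievant fails its burden.
The analysis ends at Stage II.1; the employer prevails on this issue.
— Issue III —
Stage III.1 — burden on grievant; standard: the balance of probabilities (weight is at least 50).
    (j): 56 (employer's 61 disregarded) ≥ 50 [met]
    (k): 57 (employer's 37 disregarded) ≥ 50 [met]
  The grievant carries Stage III.1; the employer now bears the burden.
Stage III.2 — burden on employer; standard: a clear and cogent showing (weight exceeds 77).
    (l): 78 > 77 [met]
  Stage III.2 is satisfied; the onus moves to the grievant.
Stage III.3 — burden on grievant; standard: the balance of probabilities (weight is at least 50).
    (m): 46 < 50 [not met]
  Not every element is met, so the grievant fails to carry Stage III.3.
The analysis ends at Stage III.3; the employer prevails on this issue.
Per-issue: Issue I → grievant; Issue II → employer; Issue III → employer. The grievant must prevail on at least one issue; overall, the grievant prevails.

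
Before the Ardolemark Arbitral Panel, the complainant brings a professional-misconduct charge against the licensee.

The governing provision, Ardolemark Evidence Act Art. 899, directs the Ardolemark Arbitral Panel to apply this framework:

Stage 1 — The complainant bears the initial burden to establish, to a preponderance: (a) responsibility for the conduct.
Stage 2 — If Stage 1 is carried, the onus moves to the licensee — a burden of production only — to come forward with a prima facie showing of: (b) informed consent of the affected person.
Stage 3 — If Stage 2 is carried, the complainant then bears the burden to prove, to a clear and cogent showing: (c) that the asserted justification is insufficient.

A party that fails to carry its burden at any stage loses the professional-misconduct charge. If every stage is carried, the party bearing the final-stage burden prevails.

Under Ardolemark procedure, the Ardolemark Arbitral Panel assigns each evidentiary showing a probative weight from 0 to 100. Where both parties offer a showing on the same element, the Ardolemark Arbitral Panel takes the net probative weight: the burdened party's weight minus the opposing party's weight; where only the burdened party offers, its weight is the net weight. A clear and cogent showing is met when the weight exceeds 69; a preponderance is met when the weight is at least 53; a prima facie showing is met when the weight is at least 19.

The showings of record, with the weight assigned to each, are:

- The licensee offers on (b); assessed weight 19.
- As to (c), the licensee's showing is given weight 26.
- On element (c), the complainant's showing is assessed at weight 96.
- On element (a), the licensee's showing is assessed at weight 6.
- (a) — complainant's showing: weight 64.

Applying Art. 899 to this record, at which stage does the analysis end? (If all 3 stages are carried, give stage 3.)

Stage 1 (complainant, a preponderance, weight is at least 53): (a) net 64−6=58 ≥ 53 — meets.
  Stage 1 is satisfied; the onus moves to the licensee.
Stage 2 (licensee, a prima facie showing, weight is at least 19): (b) 19 ≥ 19 — meets.
  Stage 2 carried; the burden shifts to the complainant.
Stage 3 (complainant, a clear and cogent showing, weight exceeds 69): (c) net 96−26=70 > 69 — meets.
  Stage 3 carried; the final stage is satisfied.
With every stage satisfied, the complainant prevails.

stage 3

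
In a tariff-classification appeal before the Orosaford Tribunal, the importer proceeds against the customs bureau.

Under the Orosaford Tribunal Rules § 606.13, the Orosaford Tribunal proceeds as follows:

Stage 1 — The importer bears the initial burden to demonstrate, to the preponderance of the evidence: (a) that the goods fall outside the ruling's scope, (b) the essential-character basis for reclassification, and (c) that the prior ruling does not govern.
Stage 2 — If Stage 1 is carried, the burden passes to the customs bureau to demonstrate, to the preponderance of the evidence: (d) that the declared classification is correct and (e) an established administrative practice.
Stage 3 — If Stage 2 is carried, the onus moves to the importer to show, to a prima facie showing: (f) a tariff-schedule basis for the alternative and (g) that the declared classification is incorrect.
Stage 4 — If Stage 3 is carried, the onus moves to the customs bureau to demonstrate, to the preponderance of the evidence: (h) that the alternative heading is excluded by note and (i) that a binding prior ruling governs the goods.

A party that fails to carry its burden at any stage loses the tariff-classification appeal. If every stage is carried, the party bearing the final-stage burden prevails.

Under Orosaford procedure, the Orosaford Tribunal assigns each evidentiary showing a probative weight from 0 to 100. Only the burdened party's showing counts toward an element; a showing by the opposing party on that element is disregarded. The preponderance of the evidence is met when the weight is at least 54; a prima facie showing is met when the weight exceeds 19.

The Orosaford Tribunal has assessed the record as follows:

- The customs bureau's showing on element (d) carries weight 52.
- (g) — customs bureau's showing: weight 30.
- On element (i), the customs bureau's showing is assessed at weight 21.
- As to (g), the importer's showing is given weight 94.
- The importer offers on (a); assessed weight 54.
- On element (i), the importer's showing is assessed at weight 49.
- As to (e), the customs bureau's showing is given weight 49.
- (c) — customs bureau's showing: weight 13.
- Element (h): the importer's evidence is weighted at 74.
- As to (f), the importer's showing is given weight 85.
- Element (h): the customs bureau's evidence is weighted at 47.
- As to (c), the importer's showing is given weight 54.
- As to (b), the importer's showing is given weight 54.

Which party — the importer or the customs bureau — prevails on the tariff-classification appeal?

Stage 1 (importer, the preponderance of the evidence, weight is at least 54): (a) 54 ≥ 54 — meets; (b) 54 ≥ 54 — meets; (c) 54 (customs bureau's 13 disregarded) ≥ 54 — meets.
  All elements met. The burden passes to the customs bureau.
Stage 2 (customs bureau, the preponderance of the evidence, weight is at least 54): (d) 52 < 54 — fails; (e) 49 < 54 — fails.
  Stage 2 not carried; the customs bureau fails its burden.
So the importer prevails.

importer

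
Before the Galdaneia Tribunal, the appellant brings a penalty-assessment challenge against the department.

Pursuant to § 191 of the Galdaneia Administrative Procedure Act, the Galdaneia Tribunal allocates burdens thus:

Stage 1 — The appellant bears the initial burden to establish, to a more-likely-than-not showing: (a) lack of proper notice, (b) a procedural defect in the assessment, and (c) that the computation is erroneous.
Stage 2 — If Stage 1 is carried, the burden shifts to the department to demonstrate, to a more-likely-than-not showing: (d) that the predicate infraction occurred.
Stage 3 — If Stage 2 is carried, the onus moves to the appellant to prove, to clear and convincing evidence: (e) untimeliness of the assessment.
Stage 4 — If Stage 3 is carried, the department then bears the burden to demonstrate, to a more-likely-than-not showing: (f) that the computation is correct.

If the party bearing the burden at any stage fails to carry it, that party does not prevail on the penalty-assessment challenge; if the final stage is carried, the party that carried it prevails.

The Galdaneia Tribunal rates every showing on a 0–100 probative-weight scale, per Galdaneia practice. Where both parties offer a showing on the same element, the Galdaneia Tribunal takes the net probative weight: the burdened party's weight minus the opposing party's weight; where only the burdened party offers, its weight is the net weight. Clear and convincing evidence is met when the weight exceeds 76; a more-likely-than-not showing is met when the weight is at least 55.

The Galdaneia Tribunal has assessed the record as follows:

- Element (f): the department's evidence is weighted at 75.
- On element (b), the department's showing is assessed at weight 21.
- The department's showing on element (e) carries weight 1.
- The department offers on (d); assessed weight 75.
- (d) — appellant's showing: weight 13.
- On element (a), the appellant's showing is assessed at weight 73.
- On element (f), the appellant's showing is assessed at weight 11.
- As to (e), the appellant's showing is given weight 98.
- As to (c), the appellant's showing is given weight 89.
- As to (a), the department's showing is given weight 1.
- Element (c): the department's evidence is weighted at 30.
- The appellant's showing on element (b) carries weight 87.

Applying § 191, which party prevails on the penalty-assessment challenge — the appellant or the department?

department

At Stage 1 the appellant must meet a more-likely-than-not showing (weight is at least 55): on (a) the weight is 73 less the opposing 1 gives net 72, ≥ 55, so (a) meets the standard; on (b) the weight is 87 less the opposing 21 gives net 66, ≥ 55, so (b) meets the standard; on (c) the weight is 89 less the opposing 30 gives net 59, ≥ 55, so (c) meets the standard.
  All elements met. The burden passes to the department.
At Stage 2 the department must meet a more-likely-than-not showing (weight is at least 55): on (d) the weight is 75 less the opposing 13 gives net 62, which does reach 55, so (d) meets the standard.
  All elements met. The burden passes to the appellant.
At Stage 3 the appellant must meet clear and convincing evidence (weight exceeds 76): on (e) the weight is 98 less the opposing 1 gives net 97, > 76, so (e) meets the standard.
  Stage 3 is satisfied; the onus moves to the department.
At Stage 4 the department must meet a more-likely-than-not showing (weight is at least 55): on (f) the weight is 75 less the opposing 11 gives net 64, ≥ 55, so (f) meets the standard.
  The department carries the last stage.
Every stage carried; the department prevails.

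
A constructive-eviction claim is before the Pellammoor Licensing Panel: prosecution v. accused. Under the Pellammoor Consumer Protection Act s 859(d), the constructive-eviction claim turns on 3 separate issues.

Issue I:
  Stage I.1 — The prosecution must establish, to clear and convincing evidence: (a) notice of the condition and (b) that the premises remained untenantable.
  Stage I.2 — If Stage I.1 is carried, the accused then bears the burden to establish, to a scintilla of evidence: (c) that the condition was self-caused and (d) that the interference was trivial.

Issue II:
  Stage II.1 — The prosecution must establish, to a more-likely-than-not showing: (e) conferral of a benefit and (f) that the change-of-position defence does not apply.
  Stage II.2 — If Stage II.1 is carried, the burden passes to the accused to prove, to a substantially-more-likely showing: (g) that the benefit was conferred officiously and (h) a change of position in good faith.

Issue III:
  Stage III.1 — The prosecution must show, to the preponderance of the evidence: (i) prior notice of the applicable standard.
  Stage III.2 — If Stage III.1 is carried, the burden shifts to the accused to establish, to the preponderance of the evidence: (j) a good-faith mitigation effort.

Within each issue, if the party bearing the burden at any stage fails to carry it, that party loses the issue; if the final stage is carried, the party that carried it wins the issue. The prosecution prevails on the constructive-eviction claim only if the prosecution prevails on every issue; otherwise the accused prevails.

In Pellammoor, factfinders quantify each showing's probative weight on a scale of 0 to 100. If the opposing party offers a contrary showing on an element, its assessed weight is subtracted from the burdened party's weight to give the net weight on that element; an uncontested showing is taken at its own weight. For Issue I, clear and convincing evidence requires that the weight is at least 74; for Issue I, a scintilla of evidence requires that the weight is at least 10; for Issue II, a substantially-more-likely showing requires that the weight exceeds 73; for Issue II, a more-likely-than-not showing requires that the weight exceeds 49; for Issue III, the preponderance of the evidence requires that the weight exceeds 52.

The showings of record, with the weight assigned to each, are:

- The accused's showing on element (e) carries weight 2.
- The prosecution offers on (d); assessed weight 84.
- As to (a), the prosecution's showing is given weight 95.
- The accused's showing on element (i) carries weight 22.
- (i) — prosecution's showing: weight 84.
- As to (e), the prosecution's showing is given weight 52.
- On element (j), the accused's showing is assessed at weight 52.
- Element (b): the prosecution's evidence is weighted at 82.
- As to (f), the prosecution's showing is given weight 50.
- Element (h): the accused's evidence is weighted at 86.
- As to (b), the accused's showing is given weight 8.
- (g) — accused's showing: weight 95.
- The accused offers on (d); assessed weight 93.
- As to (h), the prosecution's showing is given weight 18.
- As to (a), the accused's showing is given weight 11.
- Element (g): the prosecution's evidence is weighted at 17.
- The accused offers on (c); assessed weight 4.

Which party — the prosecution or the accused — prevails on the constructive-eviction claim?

— Issue I —
At Stage I.1 the prosecution must meet clear and convincing evidence (weight is at least 74): on (a) the weight is 95 less the opposing 11 gives net 84, which does reach 74, so (a) meets the standard; on (b) the weight is 82 less the opposing 8 gives net 74, ≥ 74, so (b) meets the standard.
  Stage I.1 is satisfied; the onus moves to the accused.
At Stage I.2 the accused must meet a scintilla of evidence (weight is at least 10): on (c) the weight is 4, which does not reach 10, so (c) does not meet the standard; on (d) the weight is 93 less the opposing 84 gives net 9, < 10, so (d) does not meet the standard.
  The accused does not carry Stage I.2.
The analysis ends at Stage I.2; the prosecution prevails on this issue.
— Issue II —
Stage II.1 (prosecution, a more-likely-than-not showing, weight exceeds 49): (e) net 52−2=50 > 49 — meets; (f) 50 > 49 — meets.
  Stage II.1 is satisfied; the onus moves to the accused.
Stage II.2 (accused, a substantially-more-likely showing, weight exceeds 73): (g) net 95−17=78 > 73 — meets; (h) net 86−18=68 ≤ 73 — fails.
  Not every element is met, so the accused fails to carry Stage II.2.
So the prosecution prevails on this issue.
— Issue III —
Stage III.1 — burden on prosecution; standard: the preponderance of the evidence (weight exceeds 52).
    (i): 84 − 22 = 62 > 52 [met]
  All elements met. The burden passes to the accused.
Stage III.2 — burden on accused; standard: the preponderance of the evidence (weight exceeds 52).
    (j): 52 ≤ 52 [not met]
  Not every element is met, so the accused fails to carry Stage III.2.
The analysis ends at Stage III.2; the prosecution prevails on this issue.
Per-issue: Issue I → prosecution; Issue II → prosecution; Issue III → prosecution. The prosecution must prevail on every issue; overall, the prosecution prevails.

prosecution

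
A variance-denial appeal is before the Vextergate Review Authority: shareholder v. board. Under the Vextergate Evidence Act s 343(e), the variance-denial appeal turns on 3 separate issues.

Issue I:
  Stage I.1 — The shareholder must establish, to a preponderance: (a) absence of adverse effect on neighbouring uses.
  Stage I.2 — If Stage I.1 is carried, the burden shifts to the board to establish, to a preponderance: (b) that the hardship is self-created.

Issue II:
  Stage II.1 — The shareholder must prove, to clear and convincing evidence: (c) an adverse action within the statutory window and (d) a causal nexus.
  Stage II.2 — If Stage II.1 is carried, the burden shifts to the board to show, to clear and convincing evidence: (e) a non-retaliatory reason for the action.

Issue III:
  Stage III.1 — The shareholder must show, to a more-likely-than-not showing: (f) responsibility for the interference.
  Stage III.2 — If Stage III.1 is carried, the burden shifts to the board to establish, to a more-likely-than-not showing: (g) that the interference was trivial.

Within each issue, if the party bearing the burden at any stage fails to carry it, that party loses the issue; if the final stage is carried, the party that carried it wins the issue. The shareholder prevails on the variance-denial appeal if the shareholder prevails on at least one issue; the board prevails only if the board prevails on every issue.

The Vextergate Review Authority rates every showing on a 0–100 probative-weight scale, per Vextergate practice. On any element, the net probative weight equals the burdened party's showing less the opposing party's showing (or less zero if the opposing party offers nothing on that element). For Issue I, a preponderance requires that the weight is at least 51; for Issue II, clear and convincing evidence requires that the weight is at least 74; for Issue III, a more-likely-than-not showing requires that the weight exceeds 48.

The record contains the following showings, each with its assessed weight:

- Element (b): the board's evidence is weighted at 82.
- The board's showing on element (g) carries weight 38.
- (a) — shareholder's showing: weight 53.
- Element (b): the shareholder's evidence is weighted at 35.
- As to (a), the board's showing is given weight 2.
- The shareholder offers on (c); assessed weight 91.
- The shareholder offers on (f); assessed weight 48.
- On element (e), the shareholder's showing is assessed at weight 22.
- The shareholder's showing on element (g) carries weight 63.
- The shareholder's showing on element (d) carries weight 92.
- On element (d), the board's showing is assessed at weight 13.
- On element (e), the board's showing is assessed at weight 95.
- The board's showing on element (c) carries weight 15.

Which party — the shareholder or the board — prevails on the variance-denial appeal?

shareholder

— Issue I —
Stage I.1 (shareholder, a preponderance, weight is at least 51): (a) net 53−2=51 ≥ 51 — meets.
  All elements met. The burden passes to the board.
Stage I.2 (board, a preponderance, weight is at least 51): (b) net 82−35=47 < 51 — fails.
  The board does not carry Stage I.2.
The shareholder prevails on this issue.
— Issue II —
Stage II.1 — burden on shareholder; standard: clear and convincing evidence (weight is at least 74).
    (c): 91 − 15 = 76 ≥ 74 [met]
    (d): 92 − 13 = 79 ≥ 74 [met]
  Stage II.1 carried; the burden shifts to the board.
Stage II.2 — burden on board; standard: clear and convincing evidence (weight is at least 74).
    (e): 95 − 22 = 73 < 74 [not met]
  The board does not carry Stage II.2.
The shareholder prevails on this issue.
— Issue III —
At Stage III.1 the shareholder must meet a more-likely-than-not showing (weight exceeds 48): on (f) the weight is 48, ≤ 48, so (f) does not meet the standard.
  Not every element is met, so the shareholder fails to carry Stage III.1.
The analysis ends at Stage III.1; the board prevails on this issue.
Per-issue: Issue I → shareholder; Issue II → shareholder; Issue III → board. The shareholder must prevail on at least one issue; overall, the shareholder prevails.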